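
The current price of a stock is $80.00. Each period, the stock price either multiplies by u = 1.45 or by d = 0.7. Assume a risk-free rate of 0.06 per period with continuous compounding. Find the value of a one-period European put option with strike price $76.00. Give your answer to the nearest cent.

Risk-neutral probability p = (e^0.06 − 0.7)/(1.45 − 0.7) = 0.3618/0.7500 = 0.4824
Terminal stock prices: S_u = 116, S_d = 56
Terminal payoffs (K − S): max(-40, 0) = 0, max(20, 0) = 20
Node 0 (S = 80): V_0 = e^(−0.06)·[0.4824·0.0000 + 0.5176·20.0000] = 9.7482

$9.75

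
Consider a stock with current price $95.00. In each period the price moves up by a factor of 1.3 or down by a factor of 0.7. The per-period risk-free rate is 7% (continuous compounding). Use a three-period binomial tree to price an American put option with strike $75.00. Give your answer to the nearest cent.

Risk-neutral probability p = (e^0.07 − 0.7)/(1.3 − 0.7) = 0.3725/0.6000 = 0.6208
Terminal stock prices: S_uuu = 208.7, S_uud = 112.4, S_udd = 60.51, S_ddd = 32.58
Terminal payoffs (K − S): max(-133.7, 0) = 0, max(-37.39, 0) = 0, max(14.49, 0) = 14.49, max(42.42, 0) = 42.42
Node uu (S = 160.6): continuation = e^(−0.07)·[0.6208·0.0000 + 0.3792·0.0000] = 0.0000; exercise value = 0.0000 ≤ continuation, so V_uu = 0.0000
Node ud (S = 86.45): continuation = e^(−0.07)·[0.6208·0.0000 + 0.3792·14.4850] = 5.1207; exercise value = 0.0000 ≤ continuation, so V_ud = 5.1207
Node dd (S = 46.55): continuation = e^(−0.07)·[0.6208·14.4850 + 0.3792·42.4150] = 23.3795; exercise value = 28.4500 > continuation, so V_dd = 28.4500 (exercise)
Node u (S = 123.5): continuation = e^(−0.07)·[0.6208·0.0000 + 0.3792·5.1207] = 1.8103; exercise value = 0.0000 ≤ continuation, so V_u = 1.8103
Node d (S = 66.5): continuation = e^(−0.07)·[0.6208·5.1207 + 0.3792·28.4500] = 13.0219; exercise value = 8.5000 ≤ continuation, so V_d = 13.0219
Node 0 (S = 95): continuation = e^(−0.07)·[0.6208·1.8103 + 0.3792·13.0219] = 5.6514; exercise value = 0.0000 ≤ continuation, so V_0 = 5.6514

$5.65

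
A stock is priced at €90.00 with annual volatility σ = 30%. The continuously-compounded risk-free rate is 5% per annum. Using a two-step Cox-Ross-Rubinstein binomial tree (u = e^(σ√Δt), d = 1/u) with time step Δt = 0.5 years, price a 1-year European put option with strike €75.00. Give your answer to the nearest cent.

€3.74

CRR parameters: u = e^(σ√Δt) = e^(0.3·√0.5) = 1.2363, d = 1/u = 0.8089
Per-period rate: rΔt = 0.05·0.5 = 0.025, so R = e^0.025 = 1.0253
Risk-neutral probability p = (e^0.025 − 0.8089)/(1.2363 − 0.8089) = 0.2165/0.4275 = 0.5064
Terminal stock prices: S_uu = 137.6, S_ud = 90, S_dd = 58.88
Terminal payoffs (K − S): max(-62.56, 0) = 0, max(-15, 0) = 0, max(16.12, 0) = 16.12
Node u (S = 111.3): V_u = e^(−0.025)·[0.5064·0.0000 + 0.4936·0.0000] = 0.0000
Node d (S = 72.8): V_d = e^(−0.025)·[0.5064·0.0000 + 0.4936·16.1174] = 7.7593
Node 0 (S = 90): V_0 = e^(−0.025)·[0.5064·0.0000 + 0.4936·7.7593] = 3.7355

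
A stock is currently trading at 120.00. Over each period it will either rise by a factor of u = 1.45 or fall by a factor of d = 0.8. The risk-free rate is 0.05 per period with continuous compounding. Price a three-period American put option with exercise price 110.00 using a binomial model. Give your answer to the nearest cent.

Risk-neutral probability p = (e^0.05 − 0.8)/(1.45 − 0.8) = 0.2513/0.6500 = 0.3866
Terminal stock prices: S_uuu = 365.8, S_uud = 201.8, S_udd = 111.4, S_ddd = 61.44
Terminal payoffs (K − S): max(-255.8, 0) = 0, max(-91.84, 0) = 0, max(-1.36, 0) = 0, max(48.56, 0) = 48.56
Node uu (S = 252.3): continuation = e^(−0.05)·[0.3866·0.0000 + 0.6134·0.0000] = 0.0000; exercise value = 0.0000 ≤ continuation, so V_uu = 0.0000
Node ud (S = 139.2): continuation = e^(−0.05)·[0.3866·0.0000 + 0.6134·0.0000] = 0.0000; exercise value = 0.0000 ≤ continuation, so V_ud = 0.0000
Node dd (S = 76.8): continuation = e^(−0.05)·[0.3866·0.0000 + 0.6134·48.5600] = 28.3353; exercise value = 33.2000 > continuation, so V_dd = 33.2000 (exercise)
Node u (S = 174): continuation = e^(−0.05)·[0.3866·0.0000 + 0.6134·0.0000] = 0.0000; exercise value = 0.0000 ≤ continuation, so V_u = 0.0000
Node d (S = 96): continuation = e^(−0.05)·[0.3866·0.0000 + 0.6134·33.2000] = 19.3726; exercise value = 14.0000 ≤ continuation, so V_d = 19.3726
Node 0 (S = 120): continuation = e^(−0.05)·[0.3866·0.0000 + 0.6134·19.3726] = 11.3041; exercise value = 0.0000 ≤ continuation, so V_0 = 11.3041

11.30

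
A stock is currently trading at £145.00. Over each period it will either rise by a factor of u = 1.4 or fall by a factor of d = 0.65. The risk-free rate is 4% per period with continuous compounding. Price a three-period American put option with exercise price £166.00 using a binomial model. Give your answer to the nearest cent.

£41.52

Risk-neutral probability p = (e^0.04 − 0.65)/(1.4 − 0.65) = 0.3908/0.7500 = 0.5211
Terminal stock prices: S_uuu = 397.9, S_uud = 184.7, S_udd = 85.77, S_ddd = 39.82
Terminal payoffs (K − S): max(-231.9, 0) = 0, max(-18.73, 0) = 0, max(80.23, 0) = 80.23, max(126.2, 0) = 126.2
Node uu (S = 284.2): continuation = e^(−0.04)·[0.5211·0.0000 + 0.4789·0.0000] = 0.0000; exercise value = 0.0000 ≤ continuation, so V_uu = 0.0000
Node ud (S = 132): continuation = e^(−0.04)·[0.5211·0.0000 + 0.4789·80.2325] = 36.9182; exercise value = 34.0500 ≤ continuation, so V_ud = 36.9182
Node dd (S = 61.26): continuation = e^(−0.04)·[0.5211·80.2325 + 0.4789·126.1794] = 98.2285; exercise value = 104.7375 > continuation, so V_dd = 104.7375 (exercise)
Node u (S = 203): continuation = e^(−0.04)·[0.5211·0.0000 + 0.4789·36.9182] = 16.9876; exercise value = 0.0000 ≤ continuation, so V_u = 16.9876
Node d (S = 94.25): continuation = e^(−0.04)·[0.5211·36.9182 + 0.4789·104.7375] = 66.6770; exercise value = 71.7500 > continuation, so V_d = 71.7500 (exercise)
Node 0 (S = 145): continuation = e^(−0.04)·[0.5211·16.9876 + 0.4789·71.7500] = 41.5199; exercise value = 21.0000 ≤ continuation, so V_0 = 41.5199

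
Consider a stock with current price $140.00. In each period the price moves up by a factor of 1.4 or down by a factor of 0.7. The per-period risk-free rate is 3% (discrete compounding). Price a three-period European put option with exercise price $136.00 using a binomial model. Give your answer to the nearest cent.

Risk-neutral probability p = (1 + 0.03 − 0.7)/(1.4 − 0.7) = 0.3300/0.7000 = 0.4714
Terminal stock prices: S_uuu = 384.2, S_uud = 192.1, S_udd = 96.04, S_ddd = 48.02
Terminal payoffs (K − S): max(-248.2, 0) = 0, max(-56.08, 0) = 0, max(39.96, 0) = 39.96, max(87.98, 0) = 87.98
Node uu (S = 274.4): V_uu = 1/1.03·[0.4714·0.0000 + 0.5286·0.0000] = 0.0000
Node ud (S = 137.2): V_ud = 1/1.03·[0.4714·0.0000 + 0.5286·39.9600] = 20.5065
Node dd (S = 68.6): V_dd = 1/1.03·[0.4714·39.9600 + 0.5286·87.9800] = 63.4388
Node u (S = 196): V_u = 1/1.03·[0.4714·0.0000 + 0.5286·20.5065] = 10.5235
Node d (S = 98): V_d = 1/1.03·[0.4714·20.5065 + 0.5286·63.4388] = 41.9411
Node 0 (S = 140): V_0 = 1/1.03·[0.4714·10.5235 + 0.5286·41.9411] = 26.3397

$26.34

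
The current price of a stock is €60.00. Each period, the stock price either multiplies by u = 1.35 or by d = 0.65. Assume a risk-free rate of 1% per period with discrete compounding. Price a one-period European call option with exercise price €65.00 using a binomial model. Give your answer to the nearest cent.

Risk-neutral probability p = (1 + 0.01 − 0.65)/(1.35 − 0.65) = 0.3600/0.7000 = 0.5143
Terminal stock prices: S_u = 81, S_d = 39
Terminal payoffs (S − K): max(16, 0) = 16, max(-26, 0) = 0
Node 0 (S = 60): V_0 = 1/1.01·[0.5143·16.0000 + 0.4857·0.0000] = 8.1471

€8.15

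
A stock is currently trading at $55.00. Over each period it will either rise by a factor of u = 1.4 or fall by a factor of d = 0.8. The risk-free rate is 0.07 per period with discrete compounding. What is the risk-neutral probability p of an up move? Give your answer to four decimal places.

Risk-neutral probability p = (1 + 0.07 − 0.8)/(1.4 − 0.8) = 0.2700/0.6000 = 0.4500

p = 0.4500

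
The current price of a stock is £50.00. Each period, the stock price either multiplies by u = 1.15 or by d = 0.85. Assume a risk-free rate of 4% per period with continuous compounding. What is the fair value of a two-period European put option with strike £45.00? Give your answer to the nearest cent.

£1.09

Risk-neutral probability p = (e^0.04 − 0.85)/(1.15 − 0.85) = 0.1908/0.3000 = 0.6360
Terminal stock prices: S_uu = 66.12, S_ud = 48.87, S_dd = 36.12
Terminal payoffs (K − S): max(-21.12, 0) = 0, max(-3.875, 0) = 0, max(8.875, 0) = 8.875
Node u (S = 57.5): V_u = e^(−0.04)·[0.6360·0.0000 + 0.3640·0.0000] = 0.0000
Node d (S = 42.5): V_d = e^(−0.04)·[0.6360·0.0000 + 0.3640·8.8750] = 3.1035
Node 0 (S = 50): V_0 = e^(−0.04)·[0.6360·0.0000 + 0.3640·3.1035] = 1.0853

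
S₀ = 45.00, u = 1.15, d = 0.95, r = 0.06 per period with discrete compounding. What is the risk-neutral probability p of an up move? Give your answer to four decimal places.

Risk-neutral probability p = (1 + 0.06 − 0.95)/(1.15 − 0.95) = 0.1100/0.2000 = 0.5500

p = 0.5500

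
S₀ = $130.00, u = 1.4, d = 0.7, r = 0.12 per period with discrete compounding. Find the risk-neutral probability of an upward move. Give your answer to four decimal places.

p = 0.6000

Risk-neutral probability p = (1 + 0.12 − 0.7)/(1.4 − 0.7) = 0.4200/0.7000 = 0.6000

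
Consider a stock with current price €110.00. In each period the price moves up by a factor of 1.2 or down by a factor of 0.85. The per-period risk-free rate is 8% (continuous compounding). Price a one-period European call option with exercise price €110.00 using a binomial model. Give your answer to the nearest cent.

Risk-neutral probability p = (e^0.08 − 0.85)/(1.2 − 0.85) = 0.2333/0.3500 = 0.6665
Terminal stock prices: S_u = 132, S_d = 93.5
Terminal payoffs (S − K): max(22, 0) = 22, max(-16.5, 0) = 0
Node 0 (S = 110): V_0 = e^(−0.08)·[0.6665·22.0000 + 0.3335·0.0000] = 13.5364

€13.54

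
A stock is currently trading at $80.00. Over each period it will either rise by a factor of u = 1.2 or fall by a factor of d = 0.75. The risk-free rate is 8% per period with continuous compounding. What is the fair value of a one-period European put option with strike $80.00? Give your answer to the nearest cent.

$4.79

Risk-neutral probability p = (e^0.08 − 0.75)/(1.2 − 0.75) = 0.3333/0.4500 = 0.7406
Terminal stock prices: S_u = 96, S_d = 60
Terminal payoffs (K − S): max(-16, 0) = 0, max(20, 0) = 20
Node 0 (S = 80): V_0 = e^(−0.08)·[0.7406·0.0000 + 0.2594·20.0000] = 4.7884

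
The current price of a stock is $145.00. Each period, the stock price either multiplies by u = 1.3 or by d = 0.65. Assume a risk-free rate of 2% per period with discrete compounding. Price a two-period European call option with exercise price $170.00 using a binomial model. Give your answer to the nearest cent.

Risk-neutral probability p = (1 + 0.02 − 0.65)/(1.3 − 0.65) = 0.3700/0.6500 = 0.5692
Terminal stock prices: S_uu = 245.1, S_ud = 122.5, S_dd = 61.26
Terminal payoffs (S − K): max(75.05, 0) = 75.05, max(-47.47, 0) = 0, max(-108.7, 0) = 0
Node u (S = 188.5): V_u = 1/1.02·[0.5692·75.0500 + 0.4308·0.0000] = 41.8831
Node d (S = 94.25): V_d = 1/1.02·[0.5692·0.0000 + 0.4308·0.0000] = 0.0000
Node 0 (S = 145): V_0 = 1/1.02·[0.5692·41.8831 + 0.4308·0.0000] = 23.3737

$23.37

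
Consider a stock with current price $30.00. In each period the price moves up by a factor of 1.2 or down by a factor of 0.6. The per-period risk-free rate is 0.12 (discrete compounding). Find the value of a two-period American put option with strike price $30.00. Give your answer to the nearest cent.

Risk-neutral probability p = (1 + 0.12 − 0.6)/(1.2 − 0.6) = 0.5200/0.6000 = 0.8667
Terminal stock prices: S_uu = 43.2, S_ud = 21.6, S_dd = 10.8
Terminal payoffs (K − S): max(-13.2, 0) = 0, max(8.4, 0) = 8.4, max(19.2, 0) = 19.2
Node u (S = 36): continuation = 1/1.12·[0.8667·0.0000 + 0.1333·8.4000] = 1.0000; exercise value = 0.0000 ≤ continuation, so V_u = 1.0000
Node d (S = 18): continuation = 1/1.12·[0.8667·8.4000 + 0.1333·19.2000] = 8.7857; exercise value = 12.0000 > continuation, so V_d = 12.0000 (exercise)
Node 0 (S = 30): continuation = 1/1.12·[0.8667·1.0000 + 0.1333·12.0000] = 2.2024; exercise value = 0.0000 ≤ continuation, so V_0 = 2.2024

$2.20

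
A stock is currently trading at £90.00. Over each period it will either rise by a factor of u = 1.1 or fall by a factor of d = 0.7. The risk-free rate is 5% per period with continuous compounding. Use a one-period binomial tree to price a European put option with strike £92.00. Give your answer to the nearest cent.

Risk-neutral probability p = (e^0.05 − 0.7)/(1.1 − 0.7) = 0.3513/0.4000 = 0.8782
Terminal stock prices: S_u = 99, S_d = 63
Terminal payoffs (K − S): max(-7, 0) = 0, max(29, 0) = 29
Node 0 (S = 90): V_0 = e^(−0.05)·[0.8782·0.0000 + 0.1218·29.0000] = 3.3605

£3.36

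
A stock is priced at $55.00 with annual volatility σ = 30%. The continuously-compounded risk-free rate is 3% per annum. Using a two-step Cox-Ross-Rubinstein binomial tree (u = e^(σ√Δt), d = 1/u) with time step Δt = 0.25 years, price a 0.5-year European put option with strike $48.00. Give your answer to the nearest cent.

$1.88

CRR parameters: u = e^(σ√Δt) = e^(0.3·√0.25) = 1.1618, d = 1/u = 0.8607
Per-period rate: rΔt = 0.03·0.25 = 0.0075, so R = e^0.0075 = 1.0075
Risk-neutral probability p = (e^0.0075 − 0.8607)/(1.1618 − 0.8607) = 0.1468/0.3011 = 0.4876
Terminal stock prices: S_uu = 74.24, S_ud = 55, S_dd = 40.75
Terminal payoffs (K − S): max(-26.24, 0) = 0, max(-7, 0) = 0, max(7.255, 0) = 7.255
Node u (S = 63.9): V_u = e^(−0.0075)·[0.4876·0.0000 + 0.5124·0.0000] = 0.0000
Node d (S = 47.34): V_d = e^(−0.0075)·[0.4876·0.0000 + 0.5124·7.2550] = 3.6899
Node 0 (S = 55): V_0 = e^(−0.0075)·[0.4876·0.0000 + 0.5124·3.6899] = 1.8767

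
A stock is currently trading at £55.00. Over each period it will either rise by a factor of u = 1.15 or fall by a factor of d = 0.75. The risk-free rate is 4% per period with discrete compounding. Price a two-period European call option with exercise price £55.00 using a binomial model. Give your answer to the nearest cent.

£8.62

Risk-neutral probability p = (1 + 0.04 − 0.75)/(1.15 − 0.75) = 0.2900/0.4000 = 0.7250
Terminal stock prices: S_uu = 72.74, S_ud = 47.44, S_dd = 30.94
Terminal payoffs (S − K): max(17.74, 0) = 17.74, max(-7.563, 0) = 0, max(-24.06, 0) = 0
Node u (S = 63.25): V_u = 1/1.04·[0.7250·17.7375 + 0.2750·0.0000] = 12.3651
Node d (S = 41.25): V_d = 1/1.04·[0.7250·0.0000 + 0.2750·0.0000] = 0.0000
Node 0 (S = 55): V_0 = 1/1.04·[0.7250·12.3651 + 0.2750·0.0000] = 8.6199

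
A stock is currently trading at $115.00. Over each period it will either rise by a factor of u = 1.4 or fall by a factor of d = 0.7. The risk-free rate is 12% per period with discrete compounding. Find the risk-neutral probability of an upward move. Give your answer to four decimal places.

Risk-neutral probability p = (1 + 0.12 − 0.7)/(1.4 − 0.7) = 0.4200/0.7000 = 0.6000

p = 0.6000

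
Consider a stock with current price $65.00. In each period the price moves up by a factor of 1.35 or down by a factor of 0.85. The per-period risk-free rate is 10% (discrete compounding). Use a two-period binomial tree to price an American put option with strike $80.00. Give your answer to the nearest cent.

$15.00

Risk-neutral probability p = (1 + 0.1 − 0.85)/(1.35 − 0.85) = 0.2500/0.5000 = 0.5000
Terminal stock prices: S_uu = 118.5, S_ud = 74.59, S_dd = 46.96
Terminal payoffs (K − S): max(-38.46, 0) = 0, max(5.413, 0) = 5.413, max(33.04, 0) = 33.04
Node u (S = 87.75): continuation = 1/1.1·[0.5000·0.0000 + 0.5000·5.4125] = 2.4602; exercise value = 0.0000 ≤ continuation, so V_u = 2.4602
Node d (S = 55.25): continuation = 1/1.1·[0.5000·5.4125 + 0.5000·33.0375] = 17.4773; exercise value = 24.7500 > continuation, so V_d = 24.7500 (exercise)
Node 0 (S = 65): continuation = 1/1.1·[0.5000·2.4602 + 0.5000·24.7500] = 12.3683; exercise value = 15.0000 > continuation, so V_0 = 15.0000 (exercise)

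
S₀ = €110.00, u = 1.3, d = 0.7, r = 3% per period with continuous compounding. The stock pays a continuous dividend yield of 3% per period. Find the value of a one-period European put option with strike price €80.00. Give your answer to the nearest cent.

Per-period risk-free factor R = e^0.03 = 1.0305; dividend-adjusted growth = e^(0.03−0.03) = 1.0000.
Risk-neutral probability p = (1.0000 − 0.7)/(1.3 − 0.7) = 0.3000/0.6000 = 0.5000
Terminal stock prices: S_u = 143, S_d = 77
Terminal payoffs (K − S): max(-63, 0) = 0, max(3, 0) = 3
Node 0 (S = 110): V_0 = e^(−0.03)·[0.5000·0.0000 + 0.5000·3.0000] = 1.4557

€1.46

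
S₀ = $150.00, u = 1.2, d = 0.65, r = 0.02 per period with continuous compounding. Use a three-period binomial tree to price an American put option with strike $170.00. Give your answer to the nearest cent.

$38.56

Risk-neutral probability p = (e^0.02 − 0.65)/(1.2 − 0.65) = 0.3702/0.5500 = 0.6731
Terminal stock prices: S_uuu = 259.2, S_uud = 140.4, S_udd = 76.05, S_ddd = 41.19
Terminal payoffs (K − S): max(-89.2, 0) = 0, max(29.6, 0) = 29.6, max(93.95, 0) = 93.95, max(128.8, 0) = 128.8
Node uu (S = 216): continuation = e^(−0.02)·[0.6731·0.0000 + 0.3269·29.6000] = 9.4848; exercise value = 0.0000 ≤ continuation, so V_uu = 9.4848
Node ud (S = 117): continuation = e^(−0.02)·[0.6731·29.6000 + 0.3269·93.9500] = 49.6338; exercise value = 53.0000 > continuation, so V_ud = 53.0000 (exercise)
Node dd (S = 63.38): continuation = e^(−0.02)·[0.6731·93.9500 + 0.3269·128.8063] = 103.2588; exercise value = 106.6250 > continuation, so V_dd = 106.6250 (exercise)
Node u (S = 180): continuation = e^(−0.02)·[0.6731·9.4848 + 0.3269·53.0000] = 23.2407; exercise value = 0.0000 ≤ continuation, so V_u = 23.2407
Node d (S = 97.5): continuation = e^(−0.02)·[0.6731·53.0000 + 0.3269·106.6250] = 69.1338; exercise value = 72.5000 > continuation, so V_d = 72.5000 (exercise)
Node 0 (S = 150): continuation = e^(−0.02)·[0.6731·23.2407 + 0.3269·72.5000] = 38.5649; exercise value = 20.0000 ≤ continuation, so V_0 = 38.5649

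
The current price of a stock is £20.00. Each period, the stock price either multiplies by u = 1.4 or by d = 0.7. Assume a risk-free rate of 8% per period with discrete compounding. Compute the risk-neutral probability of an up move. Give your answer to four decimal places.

p = 0.5429

Risk-neutral probability p = (1 + 0.08 − 0.7)/(1.4 − 0.7) = 0.3800/0.7000 = 0.5429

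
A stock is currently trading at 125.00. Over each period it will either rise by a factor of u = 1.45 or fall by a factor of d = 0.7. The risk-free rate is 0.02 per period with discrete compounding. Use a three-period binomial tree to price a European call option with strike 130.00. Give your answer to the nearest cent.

Risk-neutral probability p = (1 + 0.02 − 0.7)/(1.45 − 0.7) = 0.3200/0.7500 = 0.4267
Terminal stock prices: S_uuu = 381.1, S_uud = 184, S_udd = 88.81, S_ddd = 42.87
Terminal payoffs (S − K): max(251.1, 0) = 251.1, max(53.97, 0) = 53.97, max(-41.19, 0) = 0, max(-87.12, 0) = 0
Node uu (S = 262.8): V_uu = 1/1.02·[0.4267·251.0781 + 0.5733·53.9688] = 135.3615
Node ud (S = 126.9): V_ud = 1/1.02·[0.4267·53.9688 + 0.5733·0.0000] = 22.5752
Node dd (S = 61.25): V_dd = 1/1.02·[0.4267·0.0000 + 0.5733·0.0000] = 0.0000
Node u (S = 181.2): V_u = 1/1.02·[0.4267·135.3615 + 0.5733·22.5752] = 69.3111
Node d (S = 87.5): V_d = 1/1.02·[0.4267·22.5752 + 0.5733·0.0000] = 9.4432
Node 0 (S = 125): V_0 = 1/1.02·[0.4267·69.3111 + 0.5733·9.4432] = 34.3008

34.30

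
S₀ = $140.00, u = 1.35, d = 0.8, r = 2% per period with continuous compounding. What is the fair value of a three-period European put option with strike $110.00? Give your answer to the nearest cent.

Risk-neutral probability p = (e^0.02 − 0.8)/(1.35 − 0.8) = 0.2202/0.5500 = 0.4004
Terminal stock prices: S_uuu = 344.5, S_uud = 204.1, S_udd = 121, S_ddd = 71.68
Terminal payoffs (K − S): max(-234.5, 0) = 0, max(-94.12, 0) = 0, max(-10.96, 0) = 0, max(38.32, 0) = 38.32
Node uu (S = 255.2): V_uu = e^(−0.02)·[0.4004·0.0000 + 0.5996·0.0000] = 0.0000
Node ud (S = 151.2): V_ud = e^(−0.02)·[0.4004·0.0000 + 0.5996·0.0000] = 0.0000
Node dd (S = 89.6): V_dd = e^(−0.02)·[0.4004·0.0000 + 0.5996·38.3200] = 22.5230
Node u (S = 189): V_u = e^(−0.02)·[0.4004·0.0000 + 0.5996·0.0000] = 0.0000
Node d (S = 112): V_d = e^(−0.02)·[0.4004·0.0000 + 0.5996·22.5230] = 13.2381
Node 0 (S = 140): V_0 = e^(−0.02)·[0.4004·0.0000 + 0.5996·13.2381] = 7.7808

$7.78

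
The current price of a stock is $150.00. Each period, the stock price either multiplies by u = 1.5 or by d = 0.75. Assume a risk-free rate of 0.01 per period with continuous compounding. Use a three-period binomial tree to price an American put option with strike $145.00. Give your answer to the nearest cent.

Risk-neutral probability p = (e^0.01 − 0.75)/(1.5 − 0.75) = 0.2601/0.7500 = 0.3467
Terminal stock prices: S_uuu = 506.2, S_uud = 253.1, S_udd = 126.6, S_ddd = 63.28
Terminal payoffs (K − S): max(-361.2, 0) = 0, max(-108.1, 0) = 0, max(18.44, 0) = 18.44, max(81.72, 0) = 81.72
Node uu (S = 337.5): continuation = e^(−0.01)·[0.3467·0.0000 + 0.6533·0.0000] = 0.0000; exercise value = 0.0000 ≤ continuation, so V_uu = 0.0000
Node ud (S = 168.8): continuation = e^(−0.01)·[0.3467·0.0000 + 0.6533·18.4375] = 11.9248; exercise value = 0.0000 ≤ continuation, so V_ud = 11.9248
Node dd (S = 84.38): continuation = e^(−0.01)·[0.3467·18.4375 + 0.6533·81.7188] = 59.1822; exercise value = 60.6250 > continuation, so V_dd = 60.6250 (exercise)
Node u (S = 225): continuation = e^(−0.01)·[0.3467·0.0000 + 0.6533·11.9248] = 7.7125; exercise value = 0.0000 ≤ continuation, so V_u = 7.7125
Node d (S = 112.5): continuation = e^(−0.01)·[0.3467·11.9248 + 0.6533·60.6250] = 43.3038; exercise value = 32.5000 ≤ continuation, so V_d = 43.3038
Node 0 (S = 150): continuation = e^(−0.01)·[0.3467·7.7125 + 0.6533·43.3038] = 30.6550; exercise value = 0.0000 ≤ continuation, so V_0 = 30.6550

$30.66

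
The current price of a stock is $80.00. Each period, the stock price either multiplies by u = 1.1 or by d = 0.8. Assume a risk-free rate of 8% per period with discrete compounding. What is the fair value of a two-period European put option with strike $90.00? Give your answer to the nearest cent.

$2.24

Risk-neutral probability p = (1 + 0.08 − 0.8)/(1.1 − 0.8) = 0.2800/0.3000 = 0.9333
Terminal stock prices: S_uu = 96.8, S_ud = 70.4, S_dd = 51.2
Terminal payoffs (K − S): max(-6.8, 0) = 0, max(19.6, 0) = 19.6, max(38.8, 0) = 38.8
Node u (S = 88): V_u = 1/1.08·[0.9333·0.0000 + 0.0667·19.6000] = 1.2099
Node d (S = 64): V_d = 1/1.08·[0.9333·19.6000 + 0.0667·38.8000] = 19.3333
Node 0 (S = 80): V_0 = 1/1.08·[0.9333·1.2099 + 0.0667·19.3333] = 2.2390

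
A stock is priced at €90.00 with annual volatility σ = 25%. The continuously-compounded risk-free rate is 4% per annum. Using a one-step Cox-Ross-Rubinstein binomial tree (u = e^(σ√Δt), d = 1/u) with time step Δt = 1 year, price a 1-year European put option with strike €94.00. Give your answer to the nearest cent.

CRR parameters: u = e^(σ√Δt) = e^(0.25·√1) = 1.2840, d = 1/u = 0.7788
Per-period rate: rΔt = 0.04·1 = 0.04, so R = e^0.04 = 1.0408
Risk-neutral probability p = (e^0.04 − 0.7788)/(1.2840 − 0.7788) = 0.2620/0.5052 = 0.5186
Terminal stock prices: S_u = 115.6, S_d = 70.09
Terminal payoffs (K − S): max(-21.56, 0) = 0, max(23.91, 0) = 23.91
Node 0 (S = 90): V_0 = e^(−0.04)·[0.5186·0.0000 + 0.4814·23.9079] = 11.0580

€11.06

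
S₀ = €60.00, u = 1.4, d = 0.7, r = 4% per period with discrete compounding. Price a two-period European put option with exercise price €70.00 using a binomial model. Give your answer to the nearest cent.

€15.10

Risk-neutral probability p = (1 + 0.04 − 0.7)/(1.4 − 0.7) = 0.3400/0.7000 = 0.4857
Terminal stock prices: S_uu = 117.6, S_ud = 58.8, S_dd = 29.4
Terminal payoffs (K − S): max(-47.6, 0) = 0, max(11.2, 0) = 11.2, max(40.6, 0) = 40.6
Node u (S = 84): V_u = 1/1.04·[0.4857·0.0000 + 0.5143·11.2000] = 5.5385
Node d (S = 42): V_d = 1/1.04·[0.4857·11.2000 + 0.5143·40.6000] = 25.3077
Node 0 (S = 60): V_0 = 1/1.04·[0.4857·5.5385 + 0.5143·25.3077] = 15.1014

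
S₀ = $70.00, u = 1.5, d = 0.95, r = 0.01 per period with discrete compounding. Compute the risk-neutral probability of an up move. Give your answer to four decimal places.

Risk-neutral probability p = (1 + 0.01 − 0.95)/(1.5 − 0.95) = 0.0600/0.5500 = 0.1091

p = 0.1091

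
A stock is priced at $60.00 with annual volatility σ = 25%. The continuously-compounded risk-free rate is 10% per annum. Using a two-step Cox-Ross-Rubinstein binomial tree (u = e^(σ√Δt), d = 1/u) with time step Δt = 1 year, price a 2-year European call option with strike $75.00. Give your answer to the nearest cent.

CRR parameters: u = e^(σ√Δt) = e^(0.25·√1) = 1.2840, d = 1/u = 0.7788
Per-period rate: rΔt = 0.1·1 = 0.1, so R = e^0.1 = 1.1052
Risk-neutral probability p = (e^0.1 − 0.7788)/(1.2840 − 0.7788) = 0.3264/0.5052 = 0.6460
Terminal stock prices: S_uu = 98.92, S_ud = 60, S_dd = 36.39
Terminal payoffs (S − K): max(23.92, 0) = 23.92, max(-15, 0) = 0, max(-38.61, 0) = 0
Node u (S = 77.04): V_u = e^(−0.1)·[0.6460·23.9233 + 0.3540·0.0000] = 13.9835
Node d (S = 46.73): V_d = e^(−0.1)·[0.6460·0.0000 + 0.3540·0.0000] = 0.0000
Node 0 (S = 60): V_0 = e^(−0.1)·[0.6460·13.9835 + 0.3540·0.0000] = 8.1736

$8.17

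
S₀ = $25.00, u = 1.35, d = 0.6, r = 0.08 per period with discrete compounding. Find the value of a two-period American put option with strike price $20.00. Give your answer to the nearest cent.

Risk-neutral probability p = (1 + 0.08 − 0.6)/(1.35 − 0.6) = 0.4800/0.7500 = 0.6400
Terminal stock prices: S_uu = 45.56, S_ud = 20.25, S_dd = 9
Terminal payoffs (K − S): max(-25.56, 0) = 0, max(-0.25, 0) = 0, max(11, 0) = 11
Node u (S = 33.75): continuation = 1/1.08·[0.6400·0.0000 + 0.3600·0.0000] = 0.0000; exercise value = 0.0000 ≤ continuation, so V_u = 0.0000
Node d (S = 15): continuation = 1/1.08·[0.6400·0.0000 + 0.3600·11.0000] = 3.6667; exercise value = 5.0000 > continuation, so V_d = 5.0000 (exercise)
Node 0 (S = 25): continuation = 1/1.08·[0.6400·0.0000 + 0.3600·5.0000] = 1.6667; exercise value = 0.0000 ≤ continuation, so V_0 = 1.6667

$1.67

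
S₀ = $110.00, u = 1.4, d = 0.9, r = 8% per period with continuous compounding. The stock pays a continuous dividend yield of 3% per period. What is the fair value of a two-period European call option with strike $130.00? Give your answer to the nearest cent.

Per-period risk-free factor R = e^0.08 = 1.0833; dividend-adjusted growth = e^(0.08−0.03) = 1.0513.
Risk-neutral probability p = (1.0513 − 0.9)/(1.4 − 0.9) = 0.1513/0.5000 = 0.3025
Terminal stock prices: S_uu = 215.6, S_ud = 138.6, S_dd = 89.1
Terminal payoffs (S − K): max(85.6, 0) = 85.6, max(8.6, 0) = 8.6, max(-40.9, 0) = 0
Node u (S = 154): V_u = e^(−0.08)·[0.3025·85.6000 + 0.6975·8.6000] = 29.4435
Node d (S = 99): V_d = e^(−0.08)·[0.3025·8.6000 + 0.6975·0.0000] = 2.4018
Node 0 (S = 110): V_0 = e^(−0.08)·[0.3025·29.4435 + 0.6975·2.4018] = 9.7694

$9.77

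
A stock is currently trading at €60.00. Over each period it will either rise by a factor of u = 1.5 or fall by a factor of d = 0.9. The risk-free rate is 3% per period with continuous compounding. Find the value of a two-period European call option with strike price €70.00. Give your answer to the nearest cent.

Risk-neutral probability p = (e^0.03 − 0.9)/(1.5 − 0.9) = 0.1305/0.6000 = 0.2174
Terminal stock prices: S_uu = 135, S_ud = 81, S_dd = 48.6
Terminal payoffs (S − K): max(65, 0) = 65, max(11, 0) = 11, max(-21.4, 0) = 0
Node u (S = 90): V_u = e^(−0.03)·[0.2174·65.0000 + 0.7826·11.0000] = 22.0688
Node d (S = 54): V_d = e^(−0.03)·[0.2174·11.0000 + 0.7826·0.0000] = 2.3210
Node 0 (S = 60): V_0 = e^(−0.03)·[0.2174·22.0688 + 0.7826·2.3210] = 6.4191

€6.42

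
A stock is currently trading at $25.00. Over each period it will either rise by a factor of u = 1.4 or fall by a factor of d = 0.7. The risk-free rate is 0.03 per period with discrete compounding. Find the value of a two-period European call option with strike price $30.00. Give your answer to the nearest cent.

Risk-neutral probability p = (1 + 0.03 − 0.7)/(1.4 − 0.7) = 0.3300/0.7000 = 0.4714
Terminal stock prices: S_uu = 49, S_ud = 24.5, S_dd = 12.25
Terminal payoffs (S − K): max(19, 0) = 19, max(-5.5, 0) = 0, max(-17.75, 0) = 0
Node u (S = 35): V_u = 1/1.03·[0.4714·19.0000 + 0.5286·0.0000] = 8.6963
Node d (S = 17.5): V_d = 1/1.03·[0.4714·0.0000 + 0.5286·0.0000] = 0.0000
Node 0 (S = 25): V_0 = 1/1.03·[0.4714·8.6963 + 0.5286·0.0000] = 3.9803

$3.98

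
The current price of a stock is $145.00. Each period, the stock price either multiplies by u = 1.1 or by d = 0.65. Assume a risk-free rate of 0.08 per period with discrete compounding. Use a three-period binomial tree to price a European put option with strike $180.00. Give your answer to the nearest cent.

Risk-neutral probability p = (1 + 0.08 − 0.65)/(1.1 − 0.65) = 0.4300/0.4500 = 0.9556
Terminal stock prices: S_uuu = 193, S_uud = 114, S_udd = 67.39, S_ddd = 39.82
Terminal payoffs (K − S): max(-13, 0) = 0, max(65.96, 0) = 65.96, max(112.6, 0) = 112.6, max(140.2, 0) = 140.2
Node uu (S = 175.5): V_uu = 1/1.08·[0.9556·0.0000 + 0.0444·65.9575] = 2.7143
Node ud (S = 103.7): V_ud = 1/1.08·[0.9556·65.9575 + 0.0444·112.6112] = 62.9917
Node dd (S = 61.26): V_dd = 1/1.08·[0.9556·112.6112 + 0.0444·140.1794] = 105.4042
Node u (S = 159.5): V_u = 1/1.08·[0.9556·2.7143 + 0.0444·62.9917] = 4.9938
Node d (S = 94.25): V_d = 1/1.08·[0.9556·62.9917 + 0.0444·105.4042] = 60.0710
Node 0 (S = 145): V_0 = 1/1.08·[0.9556·4.9938 + 0.0444·60.0710] = 6.8904

$6.89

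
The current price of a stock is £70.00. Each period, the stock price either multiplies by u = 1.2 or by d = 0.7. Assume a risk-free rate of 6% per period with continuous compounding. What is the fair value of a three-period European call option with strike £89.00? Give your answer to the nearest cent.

Risk-neutral probability p = (e^0.06 − 0.7)/(1.2 − 0.7) = 0.3618/0.5000 = 0.7237
Terminal stock prices: S_uuu = 121, S_uud = 70.56, S_udd = 41.16, S_ddd = 24.01
Terminal payoffs (S − K): max(31.96, 0) = 31.96, max(-18.44, 0) = 0, max(-47.84, 0) = 0, max(-64.99, 0) = 0
Node uu (S = 100.8): V_uu = e^(−0.06)·[0.7237·31.9600 + 0.2763·0.0000] = 21.7817
Node ud (S = 58.8): V_ud = e^(−0.06)·[0.7237·0.0000 + 0.2763·0.0000] = 0.0000
Node dd (S = 34.3): V_dd = e^(−0.06)·[0.7237·0.0000 + 0.2763·0.0000] = 0.0000
Node u (S = 84): V_u = e^(−0.06)·[0.7237·21.7817 + 0.2763·0.0000] = 14.8449
Node d (S = 49): V_d = e^(−0.06)·[0.7237·0.0000 + 0.2763·0.0000] = 0.0000
Node 0 (S = 70): V_0 = e^(−0.06)·[0.7237·14.8449 + 0.2763·0.0000] = 10.1172

£10.12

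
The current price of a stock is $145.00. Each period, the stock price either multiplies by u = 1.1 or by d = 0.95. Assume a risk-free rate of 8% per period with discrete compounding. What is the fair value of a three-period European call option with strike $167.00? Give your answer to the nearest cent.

$13.43

Risk-neutral probability p = (1 + 0.08 − 0.95)/(1.1 − 0.95) = 0.1300/0.1500 = 0.8667
Terminal stock prices: S_uuu = 193, S_uud = 166.7, S_udd = 143.9, S_ddd = 124.3
Terminal payoffs (S − K): max(26, 0) = 26, max(-0.3225, 0) = 0, max(-23.05, 0) = 0, max(-42.68, 0) = 0
Node uu (S = 175.5): V_uu = 1/1.08·[0.8667·25.9950 + 0.1333·0.0000] = 20.8602
Node ud (S = 151.5): V_ud = 1/1.08·[0.8667·0.0000 + 0.1333·0.0000] = 0.0000
Node dd (S = 130.9): V_dd = 1/1.08·[0.8667·0.0000 + 0.1333·0.0000] = 0.0000
Node u (S = 159.5): V_u = 1/1.08·[0.8667·20.8602 + 0.1333·0.0000] = 16.7397
Node d (S = 137.8): V_d = 1/1.08·[0.8667·0.0000 + 0.1333·0.0000] = 0.0000
Node 0 (S = 145): V_0 = 1/1.08·[0.8667·16.7397 + 0.1333·0.0000] = 13.4331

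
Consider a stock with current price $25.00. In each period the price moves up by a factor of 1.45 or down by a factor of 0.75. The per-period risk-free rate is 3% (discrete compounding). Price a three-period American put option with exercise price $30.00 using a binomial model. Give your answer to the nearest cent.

Risk-neutral probability p = (1 + 0.03 − 0.75)/(1.45 − 0.75) = 0.2800/0.7000 = 0.4000
Terminal stock prices: S_uuu = 76.22, S_uud = 39.42, S_udd = 20.39, S_ddd = 10.55
Terminal payoffs (K − S): max(-46.22, 0) = 0, max(-9.422, 0) = 0, max(9.609, 0) = 9.609, max(19.45, 0) = 19.45
Node uu (S = 52.56): continuation = 1/1.03·[0.4000·0.0000 + 0.6000·0.0000] = 0.0000; exercise value = 0.0000 ≤ continuation, so V_uu = 0.0000
Node ud (S = 27.19): continuation = 1/1.03·[0.4000·0.0000 + 0.6000·9.6094] = 5.5977; exercise value = 2.8125 ≤ continuation, so V_ud = 5.5977
Node dd (S = 14.06): continuation = 1/1.03·[0.4000·9.6094 + 0.6000·19.4531] = 15.0637; exercise value = 15.9375 > continuation, so V_dd = 15.9375 (exercise)
Node u (S = 36.25): continuation = 1/1.03·[0.4000·0.0000 + 0.6000·5.5977] = 3.2608; exercise value = 0.0000 ≤ continuation, so V_u = 3.2608
Node d (S = 18.75): continuation = 1/1.03·[0.4000·5.5977 + 0.6000·15.9375] = 11.4578; exercise value = 11.2500 ≤ continuation, so V_d = 11.4578
Node 0 (S = 25): continuation = 1/1.03·[0.4000·3.2608 + 0.6000·11.4578] = 7.9408; exercise value = 5.0000 ≤ continuation, so V_0 = 7.9408

$7.94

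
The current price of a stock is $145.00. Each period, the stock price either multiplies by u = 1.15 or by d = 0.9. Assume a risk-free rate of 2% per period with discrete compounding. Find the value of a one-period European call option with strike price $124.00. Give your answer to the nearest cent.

Risk-neutral probability p = (1 + 0.02 − 0.9)/(1.15 − 0.9) = 0.1200/0.2500 = 0.4800
Terminal stock prices: S_u = 166.8, S_d = 130.5
Terminal payoffs (S − K): max(42.75, 0) = 42.75, max(6.5, 0) = 6.5
Node 0 (S = 145): V_0 = 1/1.02·[0.4800·42.7500 + 0.5200·6.5000] = 23.4314

$23.43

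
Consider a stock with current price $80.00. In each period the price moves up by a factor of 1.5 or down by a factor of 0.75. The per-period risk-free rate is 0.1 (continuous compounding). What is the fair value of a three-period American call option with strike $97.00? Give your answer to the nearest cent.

Risk-neutral probability p = (e^0.1 − 0.75)/(1.5 − 0.75) = 0.3552/0.7500 = 0.4736
Terminal stock prices: S_uuu = 270, S_uud = 135, S_udd = 67.5, S_ddd = 33.75
Terminal payoffs (S − K): max(173, 0) = 173, max(38, 0) = 38, max(-29.5, 0) = 0, max(-63.25, 0) = 0
Node uu (S = 180): continuation = e^(−0.1)·[0.4736·173.0000 + 0.5264·38.0000] = 92.2308; exercise value = 83.0000 ≤ continuation, so V_uu = 92.2308
Node ud (S = 90): continuation = e^(−0.1)·[0.4736·38.0000 + 0.5264·0.0000] = 16.2828; exercise value = 0.0000 ≤ continuation, so V_ud = 16.2828
Node dd (S = 45): continuation = e^(−0.1)·[0.4736·0.0000 + 0.5264·0.0000] = 0.0000; exercise value = 0.0000 ≤ continuation, so V_dd = 0.0000
Node u (S = 120): continuation = e^(−0.1)·[0.4736·92.2308 + 0.5264·16.2828] = 47.2767; exercise value = 23.0000 ≤ continuation, so V_u = 47.2767
Node d (S = 60): continuation = e^(−0.1)·[0.4736·16.2828 + 0.5264·0.0000] = 6.9771; exercise value = 0.0000 ≤ continuation, so V_d = 6.9771
Node 0 (S = 80): continuation = e^(−0.1)·[0.4736·47.2767 + 0.5264·6.9771] = 23.5814; exercise value = 0.0000 ≤ continuation, so V_0 = 23.5814

$23.58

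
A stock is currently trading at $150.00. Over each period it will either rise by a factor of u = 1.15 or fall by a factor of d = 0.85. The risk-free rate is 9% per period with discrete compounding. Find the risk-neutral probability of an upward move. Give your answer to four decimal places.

p = 0.8000

Risk-neutral probability p = (1 + 0.09 − 0.85)/(1.15 − 0.85) = 0.2400/0.3000 = 0.8000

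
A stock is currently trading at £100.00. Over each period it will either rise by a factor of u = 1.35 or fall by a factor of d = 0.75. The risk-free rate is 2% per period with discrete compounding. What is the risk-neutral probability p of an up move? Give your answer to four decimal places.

Risk-neutral probability p = (1 + 0.02 − 0.75)/(1.35 − 0.75) = 0.2700/0.6000 = 0.4500

p = 0.4500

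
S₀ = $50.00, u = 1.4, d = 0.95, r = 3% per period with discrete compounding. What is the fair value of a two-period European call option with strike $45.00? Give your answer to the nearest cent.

$7.58

Risk-neutral probability p = (1 + 0.03 − 0.95)/(1.4 − 0.95) = 0.0800/0.4500 = 0.1778
Terminal stock prices: S_uu = 98, S_ud = 66.5, S_dd = 45.12
Terminal payoffs (S − K): max(53, 0) = 53, max(21.5, 0) = 21.5, max(0.125, 0) = 0.125
Node u (S = 70): V_u = 1/1.03·[0.1778·53.0000 + 0.8222·21.5000] = 26.3107
Node d (S = 47.5): V_d = 1/1.03·[0.1778·21.5000 + 0.8222·0.1250] = 3.8107
Node 0 (S = 50): V_0 = 1/1.03·[0.1778·26.3107 + 0.8222·3.8107] = 7.5832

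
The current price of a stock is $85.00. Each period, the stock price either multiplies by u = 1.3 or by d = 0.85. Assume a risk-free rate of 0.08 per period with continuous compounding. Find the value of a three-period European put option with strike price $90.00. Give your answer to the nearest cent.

Risk-neutral probability p = (e^0.08 − 0.85)/(1.3 − 0.85) = 0.2333/0.4500 = 0.5184
Terminal stock prices: S_uuu = 186.7, S_uud = 122.1, S_udd = 79.84, S_ddd = 52.2
Terminal payoffs (K − S): max(-96.75, 0) = 0, max(-32.1, 0) = 0, max(10.16, 0) = 10.16, max(37.8, 0) = 37.8
Node uu (S = 143.7): V_uu = e^(−0.08)·[0.5184·0.0000 + 0.4816·0.0000] = 0.0000
Node ud (S = 93.92): V_ud = e^(−0.08)·[0.5184·0.0000 + 0.4816·10.1638] = 4.5184
Node dd (S = 61.41): V_dd = e^(−0.08)·[0.5184·10.1638 + 0.4816·37.7994] = 21.6680
Node u (S = 110.5): V_u = e^(−0.08)·[0.5184·0.0000 + 0.4816·4.5184] = 2.0087
Node d (S = 72.25): V_d = e^(−0.08)·[0.5184·4.5184 + 0.4816·21.6680] = 11.7950
Node 0 (S = 85): V_0 = e^(−0.08)·[0.5184·2.0087 + 0.4816·11.7950] = 6.2048

$6.20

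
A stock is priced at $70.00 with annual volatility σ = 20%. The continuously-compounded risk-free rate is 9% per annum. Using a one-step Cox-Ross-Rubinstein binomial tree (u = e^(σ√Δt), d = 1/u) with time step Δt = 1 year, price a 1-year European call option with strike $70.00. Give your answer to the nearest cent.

CRR parameters: u = e^(σ√Δt) = e^(0.2·√1) = 1.2214, d = 1/u = 0.8187
Per-period rate: rΔt = 0.09·1 = 0.09, so R = e^0.09 = 1.0942
Risk-neutral probability p = (e^0.09 − 0.8187)/(1.2214 − 0.8187) = 0.2754/0.4027 = 0.6840
Terminal stock prices: S_u = 85.5, S_d = 57.31
Terminal payoffs (S − K): max(15.5, 0) = 15.5, max(-12.69, 0) = 0
Node 0 (S = 70): V_0 = e^(−0.09)·[0.6840·15.4982 + 0.3160·0.0000] = 9.6889

$9.69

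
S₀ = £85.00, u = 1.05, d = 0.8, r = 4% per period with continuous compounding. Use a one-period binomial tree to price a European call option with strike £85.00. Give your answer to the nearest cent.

£3.93

Risk-neutral probability p = (e^0.04 − 0.8)/(1.05 − 0.8) = 0.2408/0.2500 = 0.9632
Terminal stock prices: S_u = 89.25, S_d = 68
Terminal payoffs (S − K): max(4.25, 0) = 4.25, max(-17, 0) = 0
Node 0 (S = 85): V_0 = e^(−0.04)·[0.9632·4.2500 + 0.0368·0.0000] = 3.9333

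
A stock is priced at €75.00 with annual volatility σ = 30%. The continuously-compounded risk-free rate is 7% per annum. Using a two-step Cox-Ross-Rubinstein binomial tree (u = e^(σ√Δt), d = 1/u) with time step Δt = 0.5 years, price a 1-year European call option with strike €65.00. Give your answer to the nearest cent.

CRR parameters: u = e^(σ√Δt) = e^(0.3·√0.5) = 1.2363, d = 1/u = 0.8089
Per-period rate: rΔt = 0.07·0.5 = 0.035, so R = e^0.035 = 1.0356
Risk-neutral probability p = (e^0.035 − 0.8089)/(1.2363 − 0.8089) = 0.2268/0.4275 = 0.5305
Terminal stock prices: S_uu = 114.6, S_ud = 75, S_dd = 49.07
Terminal payoffs (S − K): max(49.63, 0) = 49.63, max(10, 0) = 10, max(-15.93, 0) = 0
Node u (S = 92.72): V_u = e^(−0.035)·[0.5305·49.6349 + 0.4695·10.0000] = 29.9590
Node d (S = 60.66): V_d = e^(−0.035)·[0.5305·10.0000 + 0.4695·0.0000] = 5.1225
Node 0 (S = 75): V_0 = e^(−0.035)·[0.5305·29.9590 + 0.4695·5.1225] = 17.6688

€17.67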